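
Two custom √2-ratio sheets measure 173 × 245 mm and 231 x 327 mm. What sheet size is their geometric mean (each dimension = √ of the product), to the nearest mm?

200 × 283 mm

Short side: √(173 · 231) = √39963 ≈ 199.9 → 200 mm
Long side: √(245 · 327) = √80115 ≈ 283.0 → 283 mm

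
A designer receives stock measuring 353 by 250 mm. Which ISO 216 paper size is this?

B4 (250 × 353 mm)

Aspect ratio 353/250 ≈ 1.412 — close to the ISO √2 ≈ 1.414.
In the B-series (B0 = 1000 × 1414 mm): B4 = 250 × 353 mm.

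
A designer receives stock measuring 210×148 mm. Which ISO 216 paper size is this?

Aspect ratio 210/148 ≈ 1.419 — close to the ISO √2 ≈ 1.414.
In the A-series (A0 area = 1 m²): A5 = 148 × 210 mm.

A5 (148 × 210 mm)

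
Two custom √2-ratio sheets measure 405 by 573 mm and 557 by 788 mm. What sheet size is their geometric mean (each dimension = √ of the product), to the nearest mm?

Short side: √(405 · 557) = √225585 ≈ 475.0 → 475 mm
Long side: √(573 · 788) = √451524 ≈ 672.0 → 672 mm

475 × 672 mm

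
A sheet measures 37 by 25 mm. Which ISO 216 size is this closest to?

Aspect ratio 37/25 ≈ 1.480 (ISO target is √2 ≈ 1.414).
In the A-series (A0 area = 1 m²): A10 = 26 × 37 mm.
Off by 1 mm total — nearest standard size.

A10 (26 × 37 mm)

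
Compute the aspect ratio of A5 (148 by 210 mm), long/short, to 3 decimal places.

1.419

210 / 148 = 1.419
ISO 216 targets √2 ≈ 1.414; the +0.005 deviation is from mm rounding.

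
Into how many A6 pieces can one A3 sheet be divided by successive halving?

8

Each ISO step halves the sheet: 1 × A3 → 2 × A4 → 4 × A5 → 8 × A6
From A3 to A6 is 3 halving steps: 2^3 = 8.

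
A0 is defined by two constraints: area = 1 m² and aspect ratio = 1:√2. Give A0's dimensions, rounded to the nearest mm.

841 × 1189 mm

Let the short side be w mm. Then the long side is w√2 and w · w√2 = 10⁶ mm².
w² = 10⁶/√2, so w = 1000 / 2^(1/4) ≈ 840.9 mm; long side = 1000 · 2^(1/4) ≈ 1189.2 mm.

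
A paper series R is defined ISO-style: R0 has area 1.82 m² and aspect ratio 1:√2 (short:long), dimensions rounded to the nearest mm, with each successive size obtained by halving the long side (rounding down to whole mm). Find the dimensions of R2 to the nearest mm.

Let R0's short side be w mm. w · w√2 = 1.82 m² = 1,820,000 mm², so w ≈ 1134.4 mm and w√2 ≈ 1604.3 mm → R0 = 1134 × 1604 mm.
R1: ⌊1604/2⌋ × 1134 = 802 × 1134 mm
R2: ⌊1134/2⌋ × 802 = 567 × 802 mm

567 × 802 mm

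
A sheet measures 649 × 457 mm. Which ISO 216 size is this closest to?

Aspect ratio 649/457 ≈ 1.420 — close to the ISO √2 ≈ 1.414.
In the C-series (envelope sizes, between A and B): C2 = 458 × 648 mm.
Off by 2 mm total — nearest standard size.

C2 (458 × 648 mm)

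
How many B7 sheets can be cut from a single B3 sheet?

16

Each ISO step halves the sheet: 1 × B3 → 2 × B4 → 4 × B5 → 8 × B6 → …
From B3 to B7 is 4 halving steps: 2^4 = 16.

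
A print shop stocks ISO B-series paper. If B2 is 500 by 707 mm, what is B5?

176 × 250 mm

B3: ⌊707/2⌋ × 500 = 353 × 500 mm
B4: ⌊500/2⌋ × 353 = 250 × 353 mm
B5: ⌊353/2⌋ × 250 = 176 × 250 mm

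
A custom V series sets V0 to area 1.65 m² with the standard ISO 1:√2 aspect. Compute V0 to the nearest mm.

Let the short side be w mm. Then w · w√2 = 1.65 m² = 1,650,000 mm².
w² = 1,650,000/√2, so w ≈ 1080.2 mm; long side = w√2 ≈ 1527.6 mm.

1080 × 1528 mm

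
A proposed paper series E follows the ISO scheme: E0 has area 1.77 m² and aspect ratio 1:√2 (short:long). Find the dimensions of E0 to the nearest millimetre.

Let the short side be w mm. Then w · w√2 = 1.77 m² = 1,770,000 mm².
w² = 1,770,000/√2, so w ≈ 1118.7 mm; long side = w√2 ≈ 1582.1 mm.

1119 × 1582 mm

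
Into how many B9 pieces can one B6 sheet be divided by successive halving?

Each ISO step halves the sheet: 1 × B6 → 2 × B7 → 4 × B8 → 8 × B9
From B6 to B9 is 3 halving steps: 2^3 = 8.

8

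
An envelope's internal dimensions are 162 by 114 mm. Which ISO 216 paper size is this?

C6 (114 × 162 mm)

Aspect ratio 162/114 ≈ 1.421 — close to the ISO √2 ≈ 1.414.
In the C-series (envelope sizes, between A and B): C6 = 114 × 162 mm.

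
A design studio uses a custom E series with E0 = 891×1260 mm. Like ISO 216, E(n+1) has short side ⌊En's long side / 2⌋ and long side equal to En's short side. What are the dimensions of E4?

E1: ⌊1260/2⌋ × 891 = 630 × 891 mm
E2: ⌊891/2⌋ × 630 = 445 × 630 mm
E3: ⌊630/2⌋ × 445 = 315 × 445 mm
E4: ⌊445/2⌋ × 315 = 222 × 315 mm

222 × 315 mm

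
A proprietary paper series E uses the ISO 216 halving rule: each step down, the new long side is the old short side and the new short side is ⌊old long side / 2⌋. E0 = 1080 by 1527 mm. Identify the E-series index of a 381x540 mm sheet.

E3

E0: 1080 × 1527 mm
E1: 763 × 1080 mm
E2: 540 × 763 mm
E3: 381 × 540 mm
E4: 270 × 381 mm
→ matches E3.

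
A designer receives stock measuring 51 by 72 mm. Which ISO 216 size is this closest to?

Aspect ratio 72/51 ≈ 1.412 — close to the ISO √2 ≈ 1.414.
In the A-series (A0 area = 1 m²): A8 = 52 × 74 mm.
Off by 3 mm total — nearest standard size.

A8 (52 × 74 mm)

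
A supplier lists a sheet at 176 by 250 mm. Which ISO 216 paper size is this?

Aspect ratio 250/176 ≈ 1.420 — close to the ISO √2 ≈ 1.414.
In the B-series (B0 = 1000 × 1414 mm): B5 = 176 × 250 mm.

B5 (176 × 250 mm)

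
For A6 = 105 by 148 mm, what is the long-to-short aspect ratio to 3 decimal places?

1.410

148 / 105 = 1.410
ISO 216 targets √2 ≈ 1.414; the -0.005 deviation is from mm rounding.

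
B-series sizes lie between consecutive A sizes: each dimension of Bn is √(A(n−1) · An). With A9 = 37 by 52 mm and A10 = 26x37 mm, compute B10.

Short side: √(37 · 26) = √962 ≈ 31.0 → 31 mm
Long side: √(52 · 37) = √1924 ≈ 43.9 → 44 mm

31 × 44 mm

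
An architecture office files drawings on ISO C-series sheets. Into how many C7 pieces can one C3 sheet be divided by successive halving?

Each ISO step halves the sheet: 1 × C3 → 2 × C4 → 4 × C5 → 8 × C6 → …
From C3 to C7 is 4 halving steps: 2^4 = 16.

16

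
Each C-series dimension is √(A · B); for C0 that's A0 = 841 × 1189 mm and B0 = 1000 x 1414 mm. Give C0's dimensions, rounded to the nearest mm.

917 × 1297 mm

Short: √(841 · 1000) = √841000 ≈ 917.1 mm.
Long: √(1189 · 1414) = √1681246 ≈ 1296.6 mm.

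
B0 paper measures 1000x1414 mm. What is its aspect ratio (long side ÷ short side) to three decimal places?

1.414

1414 / 1000 = 1.414
Matches √2 ≈ 1.414 — the ISO 216 defining ratio.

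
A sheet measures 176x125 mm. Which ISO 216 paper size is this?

Aspect ratio 176/125 ≈ 1.408 — close to the ISO √2 ≈ 1.414.
In the B-series (B0 = 1000 × 1414 mm): B6 = 125 × 176 mm.

B6 (125 × 176 mm)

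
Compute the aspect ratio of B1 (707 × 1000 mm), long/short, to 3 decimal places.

1.414

1000 / 707 = 1.414
Matches √2 ≈ 1.414 — the ISO 216 defining ratio.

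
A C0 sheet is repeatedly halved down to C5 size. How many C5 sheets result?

Each ISO step halves the sheet: 1 × C0 → 2 × C1 → 4 × C2 → 8 × C3 → …
From C0 to C5 is 5 halving steps: 2^5 = 32.

32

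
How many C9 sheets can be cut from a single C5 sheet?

C5 = 162 × 229 mm; C9 = 40 × 57 mm.
Each halving step doubles the count; 4 steps from C5 to C9.
2^4 = 16.

16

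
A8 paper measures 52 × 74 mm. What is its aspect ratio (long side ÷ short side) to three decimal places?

74 / 52 = 1.423
ISO 216 targets √2 ≈ 1.414; the +0.009 deviation is from mm rounding.

1.423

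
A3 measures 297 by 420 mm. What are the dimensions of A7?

A4: ⌊420/2⌋ × 297 = 210 × 297 mm
A5: ⌊297/2⌋ × 210 = 148 × 210 mm
A6: ⌊210/2⌋ × 148 = 105 × 148 mm
A7: ⌊148/2⌋ × 105 = 74 × 105 mm

74 × 105 mm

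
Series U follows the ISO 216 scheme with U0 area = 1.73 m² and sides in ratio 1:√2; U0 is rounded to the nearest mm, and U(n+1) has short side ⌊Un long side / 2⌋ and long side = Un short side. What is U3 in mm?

391 × 553 mm

Let U0's short side be w mm. w · w√2 = 1.73 m² = 1,730,000 mm², so w ≈ 1106.0 mm and w√2 ≈ 1564.2 mm → U0 = 1106 × 1564 mm.
U1: ⌊1564/2⌋ × 1106 = 782 × 1106 mm
U2: ⌊1106/2⌋ × 782 = 553 × 782 mm
U3: ⌊782/2⌋ × 553 = 391 × 553 mm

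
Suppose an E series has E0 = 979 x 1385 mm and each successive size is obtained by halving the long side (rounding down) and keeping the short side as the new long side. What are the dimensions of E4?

E1: ⌊1385/2⌋ × 979 = 692 × 979 mm
E2: ⌊979/2⌋ × 692 = 489 × 692 mm
E3: ⌊692/2⌋ × 489 = 346 × 489 mm
E4: ⌊489/2⌋ × 346 = 244 × 346 mm

244 × 346 mm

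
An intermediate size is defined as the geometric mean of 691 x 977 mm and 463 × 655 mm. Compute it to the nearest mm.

566 × 800 mm

Short side: √(691 · 463) = √319933 ≈ 565.6 → 566 mm
Long side: √(977 · 655) = √639935 ≈ 800.0 → 800 mm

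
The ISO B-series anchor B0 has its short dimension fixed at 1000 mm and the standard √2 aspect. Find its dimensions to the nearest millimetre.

1000 × 1414 mm

Short side = 1000 mm; long side = 1000√2 ≈ 1414.2 mm.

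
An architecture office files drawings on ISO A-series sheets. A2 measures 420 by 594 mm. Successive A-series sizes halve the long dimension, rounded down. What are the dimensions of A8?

A3: ⌊594/2⌋ × 420 = 297 × 420 mm
A4: ⌊420/2⌋ × 297 = 210 × 297 mm
A5: ⌊297/2⌋ × 210 = 148 × 210 mm
A6: ⌊210/2⌋ × 148 = 105 × 148 mm
A7: ⌊148/2⌋ × 105 = 74 × 105 mm
A8: ⌊105/2⌋ × 74 = 52 × 74 mm

52 × 74 mm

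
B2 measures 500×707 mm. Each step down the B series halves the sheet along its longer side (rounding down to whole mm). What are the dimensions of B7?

88 × 125 mm

B3: ⌊707/2⌋ × 500 = 353 × 500 mm
B4: ⌊500/2⌋ × 353 = 250 × 353 mm
B5: ⌊353/2⌋ × 250 = 176 × 250 mm
B6: ⌊250/2⌋ × 176 = 125 × 176 mm
B7: ⌊176/2⌋ × 125 = 88 × 125 mm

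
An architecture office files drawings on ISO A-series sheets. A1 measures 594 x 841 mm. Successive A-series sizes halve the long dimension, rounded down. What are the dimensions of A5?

148 × 210 mm

A2: ⌊841/2⌋ × 594 = 420 × 594 mm
A3: ⌊594/2⌋ × 420 = 297 × 420 mm
A4: ⌊420/2⌋ × 297 = 210 × 297 mm
A5: ⌊297/2⌋ × 210 = 148 × 210 mm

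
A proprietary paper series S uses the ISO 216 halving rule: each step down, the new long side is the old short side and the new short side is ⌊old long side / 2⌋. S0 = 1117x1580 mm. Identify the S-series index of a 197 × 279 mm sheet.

S0: 1117 × 1580 mm
S1: 790 × 1117 mm
S2: 558 × 790 mm
S3: 395 × 558 mm
S4: 279 × 395 mm
S5: 197 × 279 mm
S6: 139 × 197 mm
→ matches S5.

S5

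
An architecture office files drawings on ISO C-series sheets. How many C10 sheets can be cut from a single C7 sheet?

Each ISO step halves the sheet: 1 × C7 → 2 × C8 → 4 × C9 → 8 × C10
From C7 to C10 is 3 halving steps: 2^3 = 8.

8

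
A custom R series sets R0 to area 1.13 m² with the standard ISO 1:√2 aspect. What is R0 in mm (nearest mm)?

894 × 1264 mm

Let the short side be w mm. Then w · w√2 = 1.13 m² = 1,130,000 mm².
w² = 1,130,000/√2, so w ≈ 893.9 mm; long side = w√2 ≈ 1264.1 mm.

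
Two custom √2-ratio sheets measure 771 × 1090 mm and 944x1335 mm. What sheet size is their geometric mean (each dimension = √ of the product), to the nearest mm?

Short side: √(771 · 944) = √727824 ≈ 853.1 → 853 mm
Long side: √(1090 · 1335) = √1455150 ≈ 1206.3 → 1206 mm

853 × 1206 mm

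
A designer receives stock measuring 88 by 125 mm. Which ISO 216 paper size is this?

B7 (88 × 125 mm)

Aspect ratio 125/88 ≈ 1.420 — close to the ISO √2 ≈ 1.414.
In the B-series (B0 = 1000 × 1414 mm): B7 = 88 × 125 mm.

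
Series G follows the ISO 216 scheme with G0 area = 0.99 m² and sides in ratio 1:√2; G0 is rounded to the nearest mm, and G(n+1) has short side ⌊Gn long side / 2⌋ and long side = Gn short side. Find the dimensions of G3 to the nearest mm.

Let G0's short side be w mm. w · w√2 = 0.99 m² = 990,000 mm², so w ≈ 836.7 mm and w√2 ≈ 1183.2 mm → G0 = 837 × 1183 mm.
G1: ⌊1183/2⌋ × 837 = 591 × 837 mm
G2: ⌊837/2⌋ × 591 = 418 × 591 mm
G3: ⌊591/2⌋ × 418 = 295 × 418 mm

295 × 418 mm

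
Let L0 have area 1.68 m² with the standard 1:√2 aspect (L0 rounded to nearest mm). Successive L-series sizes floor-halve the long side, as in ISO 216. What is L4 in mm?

Let L0's short side be w mm. w · w√2 = 1.68 m² = 1,680,000 mm², so w ≈ 1089.9 mm and w√2 ≈ 1541.4 mm → L0 = 1090 × 1541 mm.
L1: ⌊1541/2⌋ × 1090 = 770 × 1090 mm
L2: ⌊1090/2⌋ × 770 = 545 × 770 mm
L3: ⌊770/2⌋ × 545 = 385 × 545 mm
L4: ⌊545/2⌋ × 385 = 272 × 385 mm

272 × 385 mm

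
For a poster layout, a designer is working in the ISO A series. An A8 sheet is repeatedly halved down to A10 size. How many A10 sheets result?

4

Each ISO step halves the sheet: 1 × A8 → 2 × A9 → 4 × A10
From A8 to A10 is 2 halving steps: 2^2 = 4.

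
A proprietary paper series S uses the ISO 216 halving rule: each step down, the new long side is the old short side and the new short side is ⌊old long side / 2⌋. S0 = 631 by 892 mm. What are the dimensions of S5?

111 × 157 mm

S1 = 446 × 631 mm (from S0 by 1 halving).
S2: ⌊631/2⌋ × 446 = 315 × 446 mm
S3: ⌊446/2⌋ × 315 = 223 × 315 mm
S4: ⌊315/2⌋ × 223 = 157 × 223 mm
S5: ⌊223/2⌋ × 157 = 111 × 157 mm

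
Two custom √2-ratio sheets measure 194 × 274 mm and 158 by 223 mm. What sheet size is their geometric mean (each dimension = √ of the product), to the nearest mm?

Short side: √(194 · 158) = √30652 ≈ 175.1 → 175 mm
Long side: √(274 · 223) = √61102 ≈ 247.2 → 247 mm

175 × 247 mm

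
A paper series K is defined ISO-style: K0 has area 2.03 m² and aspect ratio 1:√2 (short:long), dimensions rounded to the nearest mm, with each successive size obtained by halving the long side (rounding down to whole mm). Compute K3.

Let K0's short side be w mm. w · w√2 = 2.03 m² = 2,030,000 mm², so w ≈ 1198.1 mm and w√2 ≈ 1694.4 mm → K0 = 1198 × 1694 mm.
K1: ⌊1694/2⌋ × 1198 = 847 × 1198 mm
K2: ⌊1198/2⌋ × 847 = 599 × 847 mm
K3: ⌊847/2⌋ × 599 = 423 × 599 mm

423 × 599 mm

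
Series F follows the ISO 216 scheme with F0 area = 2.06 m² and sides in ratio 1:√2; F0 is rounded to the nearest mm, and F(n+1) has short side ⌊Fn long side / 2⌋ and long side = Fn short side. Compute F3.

426 × 603 mm

Let F0's short side be w mm. w · w√2 = 2.06 m² = 2,060,000 mm², so w ≈ 1206.9 mm and w√2 ≈ 1706.8 mm → F0 = 1207 × 1707 mm.
F1: ⌊1707/2⌋ × 1207 = 853 × 1207 mm
F2: ⌊1207/2⌋ × 853 = 603 × 853 mm
F3: ⌊853/2⌋ × 603 = 426 × 603 mm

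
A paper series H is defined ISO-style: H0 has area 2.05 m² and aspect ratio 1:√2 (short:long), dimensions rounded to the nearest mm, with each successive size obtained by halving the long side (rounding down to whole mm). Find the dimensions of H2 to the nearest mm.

602 × 851 mm

Let H0's short side be w mm. w · w√2 = 2.05 m² = 2,050,000 mm², so w ≈ 1204.0 mm and w√2 ≈ 1702.7 mm → H0 = 1204 × 1703 mm.
H1: ⌊1703/2⌋ × 1204 = 851 × 1204 mm
H2: ⌊1204/2⌋ × 851 = 602 × 851 mm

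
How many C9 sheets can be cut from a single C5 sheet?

Each ISO step halves the sheet: 1 × C5 → 2 × C6 → 4 × C7 → 8 × C8 → …
From C5 to C9 is 4 halving steps: 2^4 = 16.

16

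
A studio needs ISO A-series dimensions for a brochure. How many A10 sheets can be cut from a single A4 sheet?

Each ISO step halves the sheet: 1 × A4 → 2 × A5 → 4 × A6 → 8 × A7 → …
From A4 to A10 is 6 halving steps: 2^6 = 64.

64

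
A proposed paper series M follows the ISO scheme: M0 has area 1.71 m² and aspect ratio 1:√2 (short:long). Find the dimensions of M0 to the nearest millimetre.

Let the short side be w mm. Then w · w√2 = 1.71 m² = 1,710,000 mm².
w² = 1,710,000/√2, so w ≈ 1099.6 mm; long side = w√2 ≈ 1555.1 mm.

1100 × 1555 mm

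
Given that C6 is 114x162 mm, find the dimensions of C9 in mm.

C7: ⌊162/2⌋ × 114 = 81 × 114 mm
C8: ⌊114/2⌋ × 81 = 57 × 81 mm
C9: ⌊81/2⌋ × 57 = 40 × 57 mm

40 × 57 mm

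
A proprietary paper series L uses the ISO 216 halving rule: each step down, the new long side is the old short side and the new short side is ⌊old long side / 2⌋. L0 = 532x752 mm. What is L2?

266 × 376 mm

L1: ⌊752/2⌋ × 532 = 376 × 532 mm
L2: ⌊532/2⌋ × 376 = 266 × 376 mm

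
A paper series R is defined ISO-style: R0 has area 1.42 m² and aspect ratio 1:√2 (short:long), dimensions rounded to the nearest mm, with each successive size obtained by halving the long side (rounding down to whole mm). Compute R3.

354 × 501 mm

Let R0's short side be w mm. w · w√2 = 1.42 m² = 1,420,000 mm², so w ≈ 1002.0 mm and w√2 ≈ 1417.1 mm → R0 = 1002 × 1417 mm.
R1: ⌊1417/2⌋ × 1002 = 708 × 1002 mm
R2: ⌊1002/2⌋ × 708 = 501 × 708 mm
R3: ⌊708/2⌋ × 501 = 354 × 501 mm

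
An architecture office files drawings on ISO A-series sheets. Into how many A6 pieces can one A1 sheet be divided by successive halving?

Each ISO step halves the sheet: 1 × A1 → 2 × A2 → 4 × A3 → 8 × A4 → …
From A1 to A6 is 5 halving steps: 2^5 = 32.

32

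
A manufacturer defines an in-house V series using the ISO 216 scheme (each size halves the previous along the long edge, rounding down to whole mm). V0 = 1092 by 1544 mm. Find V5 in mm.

193 × 273 mm

V1 = 772 × 1092 mm (from V0 by 1 halving).
V2: ⌊1092/2⌋ × 772 = 546 × 772 mm
V3: ⌊772/2⌋ × 546 = 386 × 546 mm
V4: ⌊546/2⌋ × 386 = 273 × 386 mm
V5: ⌊386/2⌋ × 273 = 193 × 273 mm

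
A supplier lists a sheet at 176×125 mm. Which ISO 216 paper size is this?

Aspect ratio 176/125 ≈ 1.408 — close to the ISO √2 ≈ 1.414.
In the B-series (B0 = 1000 × 1414 mm): B6 = 125 × 176 mm.

B6 (125 × 176 mm)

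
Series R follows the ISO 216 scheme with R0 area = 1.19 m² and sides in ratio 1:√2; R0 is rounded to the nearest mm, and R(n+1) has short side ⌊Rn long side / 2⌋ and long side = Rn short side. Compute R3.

Let R0's short side be w mm. w · w√2 = 1.19 m² = 1,190,000 mm², so w ≈ 917.3 mm and w√2 ≈ 1297.3 mm → R0 = 917 × 1297 mm.
R1: ⌊1297/2⌋ × 917 = 648 × 917 mm
R2: ⌊917/2⌋ × 648 = 458 × 648 mm
R3: ⌊648/2⌋ × 458 = 324 × 458 mm

324 × 458 mm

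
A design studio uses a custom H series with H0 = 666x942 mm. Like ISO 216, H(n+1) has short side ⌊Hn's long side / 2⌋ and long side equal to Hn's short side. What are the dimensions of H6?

83 × 117 mm

H1 = 471 × 666 mm (from H0 by 1 halving).
H2: ⌊666/2⌋ × 471 = 333 × 471 mm
H3: ⌊471/2⌋ × 333 = 235 × 333 mm
H4: ⌊333/2⌋ × 235 = 166 × 235 mm
H5: ⌊235/2⌋ × 166 = 117 × 166 mm
H6: ⌊166/2⌋ × 117 = 83 × 117 mm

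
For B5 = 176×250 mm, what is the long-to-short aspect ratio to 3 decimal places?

250 / 176 = 1.420
ISO 216 targets √2 ≈ 1.414; the +0.006 deviation is from mm rounding.

1.420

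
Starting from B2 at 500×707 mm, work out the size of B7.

88 × 125 mm

B3: ⌊707/2⌋ × 500 = 353 × 500 mm
B4: ⌊500/2⌋ × 353 = 250 × 353 mm
B5: ⌊353/2⌋ × 250 = 176 × 250 mm
B6: ⌊250/2⌋ × 176 = 125 × 176 mm
B7: ⌊176/2⌋ × 125 = 88 × 125 mm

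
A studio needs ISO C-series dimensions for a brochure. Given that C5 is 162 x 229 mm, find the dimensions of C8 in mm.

C6: ⌊229/2⌋ × 162 = 114 × 162 mm
C7: ⌊162/2⌋ × 114 = 81 × 114 mm
C8: ⌊114/2⌋ × 81 = 57 × 81 mm

57 × 81 mm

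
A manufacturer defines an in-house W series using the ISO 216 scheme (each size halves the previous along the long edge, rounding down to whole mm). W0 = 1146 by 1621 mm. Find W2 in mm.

W1: ⌊1621/2⌋ × 1146 = 810 × 1146 mm
W2: ⌊1146/2⌋ × 810 = 573 × 810 mm

573 × 810 mm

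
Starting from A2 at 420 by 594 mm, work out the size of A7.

74 × 105 mm

A3: ⌊594/2⌋ × 420 = 297 × 420 mm
A4: ⌊420/2⌋ × 297 = 210 × 297 mm
A5: ⌊297/2⌋ × 210 = 148 × 210 mm
A6: ⌊210/2⌋ × 148 = 105 × 148 mm
A7: ⌊148/2⌋ × 105 = 74 × 105 mm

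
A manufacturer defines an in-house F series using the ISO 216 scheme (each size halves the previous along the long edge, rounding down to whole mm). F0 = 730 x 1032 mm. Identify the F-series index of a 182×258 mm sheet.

F4

F0: 730 × 1032 mm
F1: 516 × 730 mm
F2: 365 × 516 mm
F3: 258 × 365 mm
F4: 182 × 258 mm
F5: 129 × 182 mm
→ matches F4.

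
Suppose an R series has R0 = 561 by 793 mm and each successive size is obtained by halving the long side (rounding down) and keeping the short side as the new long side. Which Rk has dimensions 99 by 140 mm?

R5

R0: 561 × 793 mm
R1: 396 × 561 mm
R2: 280 × 396 mm
R3: 198 × 280 mm
R4: 140 × 198 mm
R5: 99 × 140 mm
R6: 70 × 99 mm
→ matches R5.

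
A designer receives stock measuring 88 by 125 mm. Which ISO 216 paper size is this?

B7 (88 × 125 mm)

Aspect ratio 125/88 ≈ 1.420 — close to the ISO √2 ≈ 1.414.
In the B-series (B0 = 1000 × 1414 mm): B7 = 88 × 125 mm.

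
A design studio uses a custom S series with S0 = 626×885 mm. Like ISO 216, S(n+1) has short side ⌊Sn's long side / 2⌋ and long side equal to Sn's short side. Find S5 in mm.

S1: ⌊885/2⌋ × 626 = 442 × 626 mm
S2: ⌊626/2⌋ × 442 = 313 × 442 mm
S3: ⌊442/2⌋ × 313 = 221 × 313 mm
S4: ⌊313/2⌋ × 221 = 156 × 221 mm
S5: ⌊221/2⌋ × 156 = 110 × 156 mm

110 × 156 mm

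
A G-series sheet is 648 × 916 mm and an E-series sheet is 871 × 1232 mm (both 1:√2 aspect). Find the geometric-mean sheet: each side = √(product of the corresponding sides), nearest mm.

751 × 1062 mm

Short side: √(648 · 871) = √564408 ≈ 751.3 → 751 mm
Long side: √(916 · 1232) = √1128512 ≈ 1062.3 → 1062 mm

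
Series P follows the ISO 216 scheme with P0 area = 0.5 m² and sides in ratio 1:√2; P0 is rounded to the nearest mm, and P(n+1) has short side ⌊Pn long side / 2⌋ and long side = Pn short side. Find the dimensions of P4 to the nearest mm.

Let P0's short side be w mm. w · w√2 = 0.5 m² = 500,000 mm², so w ≈ 594.6 mm and w√2 ≈ 840.9 mm → P0 = 595 × 841 mm.
P1: ⌊841/2⌋ × 595 = 420 × 595 mm
P2: ⌊595/2⌋ × 420 = 297 × 420 mm
P3: ⌊420/2⌋ × 297 = 210 × 297 mm
P4: ⌊297/2⌋ × 210 = 148 × 210 mm

148 × 210 mm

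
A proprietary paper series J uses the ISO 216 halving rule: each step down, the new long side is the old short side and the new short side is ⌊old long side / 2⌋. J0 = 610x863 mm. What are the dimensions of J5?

J1: ⌊863/2⌋ × 610 = 431 × 610 mm
J2: ⌊610/2⌋ × 431 = 305 × 431 mm
J3: ⌊431/2⌋ × 305 = 215 × 305 mm
J4: ⌊305/2⌋ × 215 = 152 × 215 mm
J5: ⌊215/2⌋ × 152 = 107 × 152 mm

107 × 152 mm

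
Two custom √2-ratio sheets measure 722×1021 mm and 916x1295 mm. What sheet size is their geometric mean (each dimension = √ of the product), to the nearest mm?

Short side: √(722 · 916) = √661352 ≈ 813.2 → 813 mm
Long side: √(1021 · 1295) = √1322195 ≈ 1149.9 → 1150 mm

813 × 1150 mm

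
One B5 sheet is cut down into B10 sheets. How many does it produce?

32

Each ISO step halves the sheet: 1 × B5 → 2 × B6 → 4 × B7 → 8 × B8 → …
From B5 to B10 is 5 halving steps: 2^5 = 32.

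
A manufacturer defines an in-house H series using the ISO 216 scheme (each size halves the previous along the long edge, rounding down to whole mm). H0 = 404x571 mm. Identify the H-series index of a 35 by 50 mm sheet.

H7

H0: 404 × 571 mm
H1: 285 × 404 mm
H2: 202 × 285 mm
H3: 142 × 202 mm
H4: 101 × 142 mm
H5: 71 × 101 mm
H6: 50 × 71 mm
H7: 35 × 50 mm
H8: 25 × 35 mm
→ matches H7.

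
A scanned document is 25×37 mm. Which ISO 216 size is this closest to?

Aspect ratio 37/25 ≈ 1.480 (ISO target is √2 ≈ 1.414).
In the A-series (A0 area = 1 m²): A10 = 26 × 37 mm.
Off by 1 mm total — nearest standard size.

A10 (26 × 37 mm)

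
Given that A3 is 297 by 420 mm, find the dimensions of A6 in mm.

A4: ⌊420/2⌋ × 297 = 210 × 297 mm
A5: ⌊297/2⌋ × 210 = 148 × 210 mm
A6: ⌊210/2⌋ × 148 = 105 × 148 mm

105 × 148 mm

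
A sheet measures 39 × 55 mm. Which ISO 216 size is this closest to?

Aspect ratio 55/39 ≈ 1.410 — close to the ISO √2 ≈ 1.414.
In the C-series (envelope sizes, between A and B): C9 = 40 × 57 mm.
Off by 3 mm total — nearest standard size.

C9 (40 × 57 mm)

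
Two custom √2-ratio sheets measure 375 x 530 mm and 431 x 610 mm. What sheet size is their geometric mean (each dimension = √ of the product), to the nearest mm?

Short side: √(375 · 431) = √161625 ≈ 402.0 → 402 mm
Long side: √(530 · 610) = √323300 ≈ 568.6 → 569 mm

402 × 569 mm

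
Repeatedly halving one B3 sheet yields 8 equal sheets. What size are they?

B6

8 = 2^3, so 3 halving steps.
B3 → B4 → … → B6 after 3 steps.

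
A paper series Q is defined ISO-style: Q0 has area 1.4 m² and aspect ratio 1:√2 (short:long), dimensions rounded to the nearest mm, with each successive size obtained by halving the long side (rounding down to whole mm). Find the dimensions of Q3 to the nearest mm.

351 × 497 mm

Let Q0's short side be w mm. w · w√2 = 1.4 m² = 1,400,000 mm², so w ≈ 995.0 mm and w√2 ≈ 1407.1 mm → Q0 = 995 × 1407 mm.
Q1: ⌊1407/2⌋ × 995 = 703 × 995 mm
Q2: ⌊995/2⌋ × 703 = 497 × 703 mm
Q3: ⌊703/2⌋ × 497 = 351 × 497 mm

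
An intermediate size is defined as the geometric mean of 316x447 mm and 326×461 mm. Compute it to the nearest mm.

Short side: √(316 · 326) = √103016 ≈ 321.0 → 321 mm
Long side: √(447 · 461) = √206067 ≈ 453.9 → 454 mm

321 × 454 mm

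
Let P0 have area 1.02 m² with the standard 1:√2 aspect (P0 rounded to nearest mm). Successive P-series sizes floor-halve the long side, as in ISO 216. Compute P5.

150 × 212 mm

Let P0's short side be w mm. w · w√2 = 1.02 m² = 1,020,000 mm², so w ≈ 849.3 mm and w√2 ≈ 1201.0 mm → P0 = 849 × 1201 mm.
P1: ⌊1201/2⌋ × 849 = 600 × 849 mm
P2: ⌊849/2⌋ × 600 = 424 × 600 mm
P3: ⌊600/2⌋ × 424 = 300 × 424 mm
P4: ⌊424/2⌋ × 300 = 212 × 300 mm
P5: ⌊300/2⌋ × 212 = 150 × 212 mm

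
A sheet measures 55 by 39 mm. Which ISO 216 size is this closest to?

C9 (40 × 57 mm)

Aspect ratio 55/39 ≈ 1.410 — close to the ISO √2 ≈ 1.414.
In the C-series (envelope sizes, between A and B): C9 = 40 × 57 mm.
Off by 3 mm total — nearest standard size.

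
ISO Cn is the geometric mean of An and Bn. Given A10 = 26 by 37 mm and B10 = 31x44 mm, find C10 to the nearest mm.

28 × 40 mm

Short side: √(26 · 31) = √806 ≈ 28.4 → 28 mm
Long side: √(37 · 44) = √1628 ≈ 40.3 → 40 mm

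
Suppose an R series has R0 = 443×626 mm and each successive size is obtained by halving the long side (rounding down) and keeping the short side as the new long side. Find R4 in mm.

110 × 156 mm

R1: ⌊626/2⌋ × 443 = 313 × 443 mm
R2: ⌊443/2⌋ × 313 = 221 × 313 mm
R3: ⌊313/2⌋ × 221 = 156 × 221 mm
R4: ⌊221/2⌋ × 156 = 110 × 156 mm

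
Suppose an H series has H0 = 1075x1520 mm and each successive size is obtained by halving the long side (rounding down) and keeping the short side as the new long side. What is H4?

H1: ⌊1520/2⌋ × 1075 = 760 × 1075 mm
H2: ⌊1075/2⌋ × 760 = 537 × 760 mm
H3: ⌊760/2⌋ × 537 = 380 × 537 mm
H4: ⌊537/2⌋ × 380 = 268 × 380 mm

268 × 380 mm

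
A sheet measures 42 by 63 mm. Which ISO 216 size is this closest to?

Aspect ratio 63/42 ≈ 1.500 (ISO target is √2 ≈ 1.414).
In the B-series (B0 = 1000 × 1414 mm): B9 = 44 × 62 mm.
Off by 3 mm total — nearest standard size.

B9 (44 × 62 mm)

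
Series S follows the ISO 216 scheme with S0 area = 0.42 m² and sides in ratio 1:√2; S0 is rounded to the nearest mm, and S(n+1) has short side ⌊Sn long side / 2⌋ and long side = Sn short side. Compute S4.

136 × 192 mm

Let S0's short side be w mm. w · w√2 = 0.42 m² = 420,000 mm², so w ≈ 545.0 mm and w√2 ≈ 770.7 mm → S0 = 545 × 771 mm.
S1: ⌊771/2⌋ × 545 = 385 × 545 mm
S2: ⌊545/2⌋ × 385 = 272 × 385 mm
S3: ⌊385/2⌋ × 272 = 192 × 272 mm
S4: ⌊272/2⌋ × 192 = 136 × 192 mm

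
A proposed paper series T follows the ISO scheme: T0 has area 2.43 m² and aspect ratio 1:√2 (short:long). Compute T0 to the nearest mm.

1311 × 1854 mm

Let the short side be w mm. Then w · w√2 = 2.43 m² = 2,430,000 mm².
w² = 2,430,000/√2, so w ≈ 1310.8 mm; long side = w√2 ≈ 1853.8 mm.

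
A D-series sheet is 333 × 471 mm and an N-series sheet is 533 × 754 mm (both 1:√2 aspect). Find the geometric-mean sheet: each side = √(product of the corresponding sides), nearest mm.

Short side: √(333 · 533) = √177489 ≈ 421.3 → 421 mm
Long side: √(471 · 754) = √355134 ≈ 595.9 → 596 mm

421 × 596 mm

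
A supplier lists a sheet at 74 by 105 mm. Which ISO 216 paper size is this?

A7 (74 × 105 mm)

Aspect ratio 105/74 ≈ 1.419 — close to the ISO √2 ≈ 1.414.
In the A-series (A0 area = 1 m²): A7 = 74 × 105 mm.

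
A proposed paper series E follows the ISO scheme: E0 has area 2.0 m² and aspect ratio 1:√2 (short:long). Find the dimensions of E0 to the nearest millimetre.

1189 × 1682 mm

Let the short side be w mm. Then w · w√2 = 2.0 m² = 2,000,000 mm².
w² = 2,000,000/√2, so w ≈ 1189.2 mm; long side = w√2 ≈ 1681.8 mm.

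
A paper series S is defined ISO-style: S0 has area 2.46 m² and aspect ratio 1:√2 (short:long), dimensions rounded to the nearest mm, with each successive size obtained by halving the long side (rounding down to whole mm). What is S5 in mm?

233 × 329 mm

Let S0's short side be w mm. w · w√2 = 2.46 m² = 2,460,000 mm², so w ≈ 1318.9 mm and w√2 ≈ 1865.2 mm → S0 = 1319 × 1865 mm.
S1: ⌊1865/2⌋ × 1319 = 932 × 1319 mm
S2: ⌊1319/2⌋ × 932 = 659 × 932 mm
S3: ⌊932/2⌋ × 659 = 466 × 659 mm
S4: ⌊659/2⌋ × 466 = 329 × 466 mm
S5: ⌊466/2⌋ × 329 = 233 × 329 mm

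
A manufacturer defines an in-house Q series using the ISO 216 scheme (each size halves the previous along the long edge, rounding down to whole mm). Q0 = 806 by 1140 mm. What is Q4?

201 × 285 mm

Q1: ⌊1140/2⌋ × 806 = 570 × 806 mm
Q2: ⌊806/2⌋ × 570 = 403 × 570 mm
Q3: ⌊570/2⌋ × 403 = 285 × 403 mm
Q4: ⌊403/2⌋ × 285 = 201 × 285 mm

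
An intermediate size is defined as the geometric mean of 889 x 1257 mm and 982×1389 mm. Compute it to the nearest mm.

Short side: √(889 · 982) = √872998 ≈ 934.3 → 934 mm
Long side: √(1257 · 1389) = √1745973 ≈ 1321.4 → 1321 mm

934 × 1321 mm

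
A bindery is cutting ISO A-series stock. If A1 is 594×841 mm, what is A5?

A2: ⌊841/2⌋ × 594 = 420 × 594 mm
A3: ⌊594/2⌋ × 420 = 297 × 420 mm
A4: ⌊420/2⌋ × 297 = 210 × 297 mm
A5: ⌊297/2⌋ × 210 = 148 × 210 mm

148 × 210 mm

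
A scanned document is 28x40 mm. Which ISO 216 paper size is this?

Aspect ratio 40/28 ≈ 1.429 — close to the ISO √2 ≈ 1.414.
In the C-series (envelope sizes, between A and B): C10 = 28 × 40 mm.

C10 (28 × 40 mm)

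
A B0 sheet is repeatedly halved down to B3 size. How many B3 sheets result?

B0 = 1000 × 1414 mm; B3 = 353 × 500 mm.
Each halving step doubles the count; 3 steps from B0 to B3.
2^3 = 8.

8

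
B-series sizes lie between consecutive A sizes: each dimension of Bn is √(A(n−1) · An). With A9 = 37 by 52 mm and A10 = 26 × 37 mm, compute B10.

Short side: √(37 · 26) = √962 ≈ 31.0 → 31 mm
Long side: √(52 · 37) = √1924 ≈ 43.9 → 44 mm

31 × 44 mm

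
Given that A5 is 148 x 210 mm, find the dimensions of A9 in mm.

37 × 52 mm

A6: ⌊210/2⌋ × 148 = 105 × 148 mm
A7: ⌊148/2⌋ × 105 = 74 × 105 mm
A8: ⌊105/2⌋ × 74 = 52 × 74 mm
A9: ⌊74/2⌋ × 52 = 37 × 52 mm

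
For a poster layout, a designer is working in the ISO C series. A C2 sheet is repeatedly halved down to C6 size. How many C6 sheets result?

16

C2 = 458 × 648 mm; C6 = 114 × 162 mm.
Each halving step doubles the count; 4 steps from C2 to C6.
2^4 = 16.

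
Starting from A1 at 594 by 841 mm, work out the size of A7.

A2: ⌊841/2⌋ × 594 = 420 × 594 mm
A3: ⌊594/2⌋ × 420 = 297 × 420 mm
A4: ⌊420/2⌋ × 297 = 210 × 297 mm
A5: ⌊297/2⌋ × 210 = 148 × 210 mm
A6: ⌊210/2⌋ × 148 = 105 × 148 mm
A7: ⌊148/2⌋ × 105 = 74 × 105 mm

74 × 105 mm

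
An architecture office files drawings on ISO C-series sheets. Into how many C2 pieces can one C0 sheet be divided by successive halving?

C0 = 917 × 1297 mm; C2 = 458 × 648 mm.
Each halving step doubles the count; 2 steps from C0 to C2.
2^2 = 4.

4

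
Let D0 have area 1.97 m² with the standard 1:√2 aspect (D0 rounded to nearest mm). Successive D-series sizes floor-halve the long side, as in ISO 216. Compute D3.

417 × 590 mm

Let D0's short side be w mm. w · w√2 = 1.97 m² = 1,970,000 mm², so w ≈ 1180.3 mm and w√2 ≈ 1669.1 mm → D0 = 1180 × 1669 mm.
D1: ⌊1669/2⌋ × 1180 = 834 × 1180 mm
D2: ⌊1180/2⌋ × 834 = 590 × 834 mm
D3: ⌊834/2⌋ × 590 = 417 × 590 mm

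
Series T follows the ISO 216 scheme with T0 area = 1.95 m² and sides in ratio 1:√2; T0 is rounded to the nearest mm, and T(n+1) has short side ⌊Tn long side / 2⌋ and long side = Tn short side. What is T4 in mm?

Let T0's short side be w mm. w · w√2 = 1.95 m² = 1,950,000 mm², so w ≈ 1174.2 mm and w√2 ≈ 1660.6 mm → T0 = 1174 × 1661 mm.
T1: ⌊1661/2⌋ × 1174 = 830 × 1174 mm
T2: ⌊1174/2⌋ × 830 = 587 × 830 mm
T3: ⌊830/2⌋ × 587 = 415 × 587 mm
T4: ⌊587/2⌋ × 415 = 293 × 415 mm

293 × 415 mm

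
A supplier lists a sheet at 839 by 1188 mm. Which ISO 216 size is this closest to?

Aspect ratio 1188/839 ≈ 1.416 — close to the ISO √2 ≈ 1.414.
In the A-series (A0 area = 1 m²): A0 = 841 × 1189 mm.
Off by 3 mm total — nearest standard size.

A0 (841 × 1189 mm)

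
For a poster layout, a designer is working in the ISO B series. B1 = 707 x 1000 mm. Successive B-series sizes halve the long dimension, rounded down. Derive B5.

B2: ⌊1000/2⌋ × 707 = 500 × 707 mm
B3: ⌊707/2⌋ × 500 = 353 × 500 mm
B4: ⌊500/2⌋ × 353 = 250 × 353 mm
B5: ⌊353/2⌋ × 250 = 176 × 250 mm

176 × 250 mm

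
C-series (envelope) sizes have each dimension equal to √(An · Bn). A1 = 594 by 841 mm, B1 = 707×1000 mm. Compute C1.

648 × 917 mm

Short side: √(594 · 707) = √419958 ≈ 648.0 → 648 mm
Long side: √(841 · 1000) = √841000 ≈ 917.1 → 917 mm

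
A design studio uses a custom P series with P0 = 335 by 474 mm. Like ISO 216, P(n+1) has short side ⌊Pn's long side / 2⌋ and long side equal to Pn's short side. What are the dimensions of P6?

P1: ⌊474/2⌋ × 335 = 237 × 335 mm
P2: ⌊335/2⌋ × 237 = 167 × 237 mm
P3: ⌊237/2⌋ × 167 = 118 × 167 mm
P4: ⌊167/2⌋ × 118 = 83 × 118 mm
P5: ⌊118/2⌋ × 83 = 59 × 83 mm
P6: ⌊83/2⌋ × 59 = 41 × 59 mm

41 × 59 mm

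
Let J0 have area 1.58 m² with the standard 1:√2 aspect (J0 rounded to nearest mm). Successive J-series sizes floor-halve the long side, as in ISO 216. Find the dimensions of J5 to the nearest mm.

186 × 264 mm

Let J0's short side be w mm. w · w√2 = 1.58 m² = 1,580,000 mm², so w ≈ 1057.0 mm and w√2 ≈ 1494.8 mm → J0 = 1057 × 1495 mm.
J1: ⌊1495/2⌋ × 1057 = 747 × 1057 mm
J2: ⌊1057/2⌋ × 747 = 528 × 747 mm
J3: ⌊747/2⌋ × 528 = 373 × 528 mm
J4: ⌊528/2⌋ × 373 = 264 × 373 mm
J5: ⌊373/2⌋ × 264 = 186 × 264 mm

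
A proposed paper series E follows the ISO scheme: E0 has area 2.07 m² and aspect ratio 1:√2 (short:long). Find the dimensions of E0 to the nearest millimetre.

1210 × 1711 mm

Let the short side be w mm. Then w · w√2 = 2.07 m² = 2,070,000 mm².
w² = 2,070,000/√2, so w ≈ 1209.8 mm; long side = w√2 ≈ 1711.0 mm.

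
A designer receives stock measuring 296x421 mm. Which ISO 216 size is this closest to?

Aspect ratio 421/296 ≈ 1.422 — close to the ISO √2 ≈ 1.414.
In the A-series (A0 area = 1 m²): A3 = 297 × 420 mm.
Off by 2 mm total — nearest standard size.

A3 (297 × 420 mm)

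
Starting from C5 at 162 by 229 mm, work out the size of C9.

40 × 57 mm

C6: ⌊229/2⌋ × 162 = 114 × 162 mm
C7: ⌊162/2⌋ × 114 = 81 × 114 mm
C8: ⌊114/2⌋ × 81 = 57 × 81 mm
C9: ⌊81/2⌋ × 57 = 40 × 57 mm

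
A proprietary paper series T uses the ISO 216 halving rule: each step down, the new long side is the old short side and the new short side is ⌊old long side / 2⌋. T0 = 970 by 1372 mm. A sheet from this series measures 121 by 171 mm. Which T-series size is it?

T0: 970 × 1372 mm
T1: 686 × 970 mm
T2: 485 × 686 mm
T3: 343 × 485 mm
T4: 242 × 343 mm
T5: 171 × 242 mm
T6: 121 × 171 mm
T7: 85 × 121 mm
→ matches T6.

T6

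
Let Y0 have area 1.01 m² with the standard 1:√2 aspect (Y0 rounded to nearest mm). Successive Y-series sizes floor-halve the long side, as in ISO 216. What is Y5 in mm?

149 × 211 mm

Let Y0's short side be w mm. w · w√2 = 1.01 m² = 1,010,000 mm², so w ≈ 845.1 mm and w√2 ≈ 1195.1 mm → Y0 = 845 × 1195 mm.
Y1: ⌊1195/2⌋ × 845 = 597 × 845 mm
Y2: ⌊845/2⌋ × 597 = 422 × 597 mm
Y3: ⌊597/2⌋ × 422 = 298 × 422 mm
Y4: ⌊422/2⌋ × 298 = 211 × 298 mm
Y5: ⌊298/2⌋ × 211 = 149 × 211 mm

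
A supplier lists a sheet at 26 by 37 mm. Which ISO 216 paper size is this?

Aspect ratio 37/26 ≈ 1.423 — close to the ISO √2 ≈ 1.414.
In the A-series (A0 area = 1 m²): A10 = 26 × 37 mm.

A10 (26 × 37 mm)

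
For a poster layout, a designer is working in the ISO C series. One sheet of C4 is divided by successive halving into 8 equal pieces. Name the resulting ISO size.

8 = 2^3, so 3 halving steps.
C4 → C5 → … → C7 after 3 steps.

C7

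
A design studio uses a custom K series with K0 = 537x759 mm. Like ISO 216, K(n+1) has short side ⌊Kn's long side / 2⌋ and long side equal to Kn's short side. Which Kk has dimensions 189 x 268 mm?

K0: 537 × 759 mm
K1: 379 × 537 mm
K2: 268 × 379 mm
K3: 189 × 268 mm
K4: 134 × 189 mm
→ matches K3.

K3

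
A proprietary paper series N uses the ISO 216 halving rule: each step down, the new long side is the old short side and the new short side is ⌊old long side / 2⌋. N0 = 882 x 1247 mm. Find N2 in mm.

N1: ⌊1247/2⌋ × 882 = 623 × 882 mm
N2: ⌊882/2⌋ × 623 = 441 × 623 mm

441 × 623 mm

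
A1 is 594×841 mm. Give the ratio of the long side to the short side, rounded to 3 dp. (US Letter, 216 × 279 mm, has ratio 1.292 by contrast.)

841 / 594 = 1.416
ISO 216 targets √2 ≈ 1.414; the +0.002 deviation is from mm rounding.

1.416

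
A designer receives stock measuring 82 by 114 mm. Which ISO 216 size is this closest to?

C7 (81 × 114 mm)

Aspect ratio 114/82 ≈ 1.390 (ISO target is √2 ≈ 1.414).
In the C-series (envelope sizes, between A and B): C7 = 81 × 114 mm.
Off by 1 mm total — nearest standard size.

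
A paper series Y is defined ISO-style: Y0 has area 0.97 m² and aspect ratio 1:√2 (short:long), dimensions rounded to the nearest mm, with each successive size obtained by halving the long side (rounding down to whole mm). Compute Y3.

292 × 414 mm

Let Y0's short side be w mm. w · w√2 = 0.97 m² = 970,000 mm², so w ≈ 828.2 mm and w√2 ≈ 1171.2 mm → Y0 = 828 × 1171 mm.
Y1: ⌊1171/2⌋ × 828 = 585 × 828 mm
Y2: ⌊828/2⌋ × 585 = 414 × 585 mm
Y3: ⌊585/2⌋ × 414 = 292 × 414 mm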